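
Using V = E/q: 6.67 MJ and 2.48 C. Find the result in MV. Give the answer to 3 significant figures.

2.69 MV

(6.67e6) / (2.48) = 2.6895e6 V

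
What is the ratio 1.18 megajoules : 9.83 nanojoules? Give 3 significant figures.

120000000000000

(1.18e6) / (9.83e-9) = 0.12e15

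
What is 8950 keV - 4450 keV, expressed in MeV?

In MeV:
  8950 keV = 8950 × 10⁻³ MeV = 8.95
  4450 keV = 4450 × 10⁻³ MeV = 4.45
Difference: 8.95 - 4.45 = 4.5

4.5 MeV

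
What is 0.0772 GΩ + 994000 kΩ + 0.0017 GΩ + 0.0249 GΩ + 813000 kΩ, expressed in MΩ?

In MΩ:
  0.0772 GΩ = 0.0772 × 10^3 MΩ = 77.2
  994000 kΩ = 994000 × 10^-3 MΩ = 994
  0.0017 GΩ = 0.0017 × 10^3 MΩ = 1.7
  0.0249 GΩ = 0.0249 × 10^3 MΩ = 24.9
  813000 kΩ = 813000 × 10^-3 MΩ = 813
Sum: 77.2 + 994 + 1.7 + 24.9 + 813 = 1910.8

1910.8 MΩ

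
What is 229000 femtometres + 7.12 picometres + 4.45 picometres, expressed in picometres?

In picometres:
  229000 femtometres = 229000e-3 picometres = 229
  7.12 picometres → 7.12
  4.45 picometres → 4.45
Sum: 229 + 7.12 + 4.45 = 240.57

240.57 picometres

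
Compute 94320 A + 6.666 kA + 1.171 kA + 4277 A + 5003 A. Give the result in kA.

In kA:
  94320 A = 94320 × 10⁻³ kA = 94.32
  6.666 kA → 6.666
  1.171 kA → 1.171
  4277 A = 4277 × 10⁻³ kA = 4.277
  5003 A = 5003 × 10⁻³ kA = 5.003
Sum: 94.32 + 6.666 + 1.171 + 4.277 + 5.003 = 111.437

111.437 kA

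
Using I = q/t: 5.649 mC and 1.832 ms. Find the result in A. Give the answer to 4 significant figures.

3.084 A

(5.649 × 10⁻³) / (1.832 × 10⁻³) = 3.08352 A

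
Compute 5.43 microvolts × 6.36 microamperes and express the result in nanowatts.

5.43 × 10⁻⁶ × 6.36 × 10⁻⁶ = 34.5348 × 10⁻¹² W

0.0345348 nanowatts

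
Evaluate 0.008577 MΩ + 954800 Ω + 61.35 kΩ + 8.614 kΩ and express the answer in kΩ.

1033.341 kΩ

In kΩ:
  0.008577 MΩ = 0.008577 × 10³ kΩ = 8.577
  954800 Ω = 954800 × 10⁻³ kΩ = 954.8
  61.35 kΩ → 61.35
  8.614 kΩ → 8.614
Sum: 8.577 + 954.8 + 61.35 + 8.614 = 1033.341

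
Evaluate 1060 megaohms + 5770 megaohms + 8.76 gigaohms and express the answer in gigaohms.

In gigaohms:
  1060 megaohms = 1060e-3 gigaohms = 1.06
  5770 megaohms = 5770e-3 gigaohms = 5.77
  8.76 gigaohms → 8.76
Sum: 1.06 + 5.77 + 8.76 = 15.59

15.59 gigaohms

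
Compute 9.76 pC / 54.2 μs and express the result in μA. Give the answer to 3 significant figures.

(9.76 × 10⁻¹²) / (54.2 × 10⁻⁶) = 0.18007 × 10⁻⁶ A

0.180 μA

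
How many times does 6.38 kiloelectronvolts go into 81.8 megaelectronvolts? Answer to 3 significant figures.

(81.8 × 10⁶) / (6.38 × 10³) = 12.82 × 10³

12800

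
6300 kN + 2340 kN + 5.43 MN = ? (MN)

In MN:
  6300 kN = 6300 × 10^-3 MN = 6.3
  2340 kN = 2340 × 10^-3 MN = 2.34
  5.43 MN → 5.43
Sum: 6.3 + 2.34 + 5.43 = 14.07

14.07 MN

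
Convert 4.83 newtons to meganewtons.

(no prefix) = 10⁰, mega = 10⁶; factor is 10⁻⁶.
4.83 × 10⁻⁶ = 0.00000483

0.00000483 meganewtons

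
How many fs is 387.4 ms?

milli = 10^-3, femto = 10^-15; factor is 10^12.
387.4 × 10^12 = 387400000000000

387400000000000 fs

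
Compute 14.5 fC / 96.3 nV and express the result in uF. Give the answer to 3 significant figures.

(14.5 × 10⁻¹⁵) / (96.3 × 10⁻⁹) = 0.15057 × 10⁻⁶ F

0.151 uF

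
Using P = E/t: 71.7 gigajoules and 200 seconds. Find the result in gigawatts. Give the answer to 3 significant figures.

(71.7e9) / (200) = 0.3585e9 W

0.358 gigawatts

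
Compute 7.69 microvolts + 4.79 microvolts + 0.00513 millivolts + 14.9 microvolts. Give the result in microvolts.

In microvolts:
  7.69 microvolts → 7.69
  4.79 microvolts → 4.79
  0.00513 millivolts = 0.00513e3 microvolts = 5.13
  14.9 microvolts → 14.9
Sum: 7.69 + 4.79 + 5.13 + 14.9 = 32.51

32.51 microvolts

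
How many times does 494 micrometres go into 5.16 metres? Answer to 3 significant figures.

10400

(5.16) / (494e-6) = 0.01045e6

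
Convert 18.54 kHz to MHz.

0.01854 MHz

kilo = 10^3, mega = 10^6; factor is 10^-3.
18.54 × 10^-3 = 0.01854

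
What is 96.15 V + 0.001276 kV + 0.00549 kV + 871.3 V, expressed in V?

974.216 V

In V:
  96.15 V → 96.15
  0.001276 kV = 0.001276 × 10^3 V = 1.276
  0.00549 kV = 0.00549 × 10^3 V = 5.49
  871.3 V → 871.3
Sum: 96.15 + 1.276 + 5.49 + 871.3 = 974.216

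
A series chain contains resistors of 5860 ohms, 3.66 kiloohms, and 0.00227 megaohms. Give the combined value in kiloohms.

In kiloohms:
  5860 ohms = 5860 × 10^-3 kiloohms = 5.86
  3.66 kiloohms → 3.66
  0.00227 megaohms = 0.00227 × 10^3 kiloohms = 2.27
Sum: 5.86 + 3.66 + 2.27 = 11.79

11.79 kiloohms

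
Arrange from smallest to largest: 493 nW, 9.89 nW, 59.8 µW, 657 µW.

9.89 nW < 493 nW < 59.8 µW < 657 µW

493 nW = 0.000000493 W
9.89 nW = 0.00000000989 W
59.8 µW = 0.0000598 W
657 µW = 0.000657 W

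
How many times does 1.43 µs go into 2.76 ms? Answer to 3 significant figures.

1930

(2.76 × 10⁻³) / (1.43 × 10⁻⁶) = 1.93 × 10³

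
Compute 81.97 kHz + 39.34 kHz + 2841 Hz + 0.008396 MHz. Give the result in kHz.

132.547 kHz

In kHz:
  81.97 kHz → 81.97
  39.34 kHz → 39.34
  2841 Hz = 2841 × 10⁻³ kHz = 2.841
  0.008396 MHz = 0.008396 × 10³ kHz = 8.396
Sum: 81.97 + 39.34 + 2.841 + 8.396 = 132.547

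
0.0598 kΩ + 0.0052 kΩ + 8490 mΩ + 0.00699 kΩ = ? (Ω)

In Ω:
  0.0598 kΩ = 0.0598e3 Ω = 59.8
  0.0052 kΩ = 0.0052e3 Ω = 5.2
  8490 mΩ = 8490e-3 Ω = 8.49
  0.00699 kΩ = 0.00699e3 Ω = 6.99
Sum: 59.8 + 5.2 + 8.49 + 6.99 = 80.48

80.48 Ω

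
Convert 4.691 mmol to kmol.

0.000004691 kmol

milli = 10⁻³, kilo = 10³; factor is 10⁻⁶.
4.691 × 10⁻⁶ = 0.000004691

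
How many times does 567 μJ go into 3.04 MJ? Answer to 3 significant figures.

(3.04 × 10⁶) / (567 × 10⁻⁶) = 0.005362 × 10¹²

5360000000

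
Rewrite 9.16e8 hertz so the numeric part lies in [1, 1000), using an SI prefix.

916 megahertz

= 916e6 hertz; 1e6 is mega.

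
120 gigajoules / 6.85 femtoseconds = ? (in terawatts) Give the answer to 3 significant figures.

17500000000000 terawatts

(120 × 10^9) / (6.85 × 10^-15) = 17.518 × 10^24 W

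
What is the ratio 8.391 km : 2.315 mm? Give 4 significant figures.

3625000

(8.391 × 10³) / (2.315 × 10⁻³) = 3.6246 × 10⁶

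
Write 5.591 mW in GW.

milli = 10^-3, giga = 10^9; factor is 10^-12.
5.591 × 10^-12 = 0.000000000005591

0.000000000005591 GW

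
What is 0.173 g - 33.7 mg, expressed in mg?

139.3 mg

In mg:
  0.173 g = 0.173e3 mg = 173
  33.7 mg → 33.7
Difference: 173 - 33.7 = 139.3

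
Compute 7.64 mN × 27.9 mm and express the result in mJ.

7.64e-3 × 27.9e-3 = 213.156e-6 J

0.213156 mJ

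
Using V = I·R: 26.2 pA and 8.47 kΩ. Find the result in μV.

26.2 × 10^-12 × 8.47 × 10^3 = 221.914 × 10^-9 V

0.221914 μV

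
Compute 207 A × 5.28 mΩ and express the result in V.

207 × 5.28 × 10^-3 = 1092.96 × 10^-3 V

1.09296 V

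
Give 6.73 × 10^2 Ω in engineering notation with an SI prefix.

= 673 Ω; mantissa already in [1, 1000).

673 Ω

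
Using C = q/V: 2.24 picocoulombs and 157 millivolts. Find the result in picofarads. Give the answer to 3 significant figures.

14.3 picofarads

(2.24 × 10^-12) / (157 × 10^-3) = 0.014268 × 10^-9 F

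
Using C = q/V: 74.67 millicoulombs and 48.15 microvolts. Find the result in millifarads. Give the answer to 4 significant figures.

1551000 millifarads

(74.67 × 10⁻³) / (48.15 × 10⁻⁶) = 1.55078 × 10³ F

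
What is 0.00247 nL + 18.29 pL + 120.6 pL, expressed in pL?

141.36 pL

In pL:
  0.00247 nL = 0.00247e3 pL = 2.47
  18.29 pL → 18.29
  120.6 pL → 120.6
Sum: 2.47 + 18.29 + 120.6 = 141.36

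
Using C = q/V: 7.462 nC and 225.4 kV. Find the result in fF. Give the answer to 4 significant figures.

33.11 fF

(7.462e-9) / (225.4e3) = 0.0331056e-12 F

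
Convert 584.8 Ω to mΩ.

584800 mΩ

(no prefix) = 10⁰, milli = 10⁻³; factor is 10³.
584.8 × 10³ = 584800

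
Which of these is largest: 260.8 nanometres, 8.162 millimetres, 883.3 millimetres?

883.3 millimetres

260.8 nanometres = 0.0000002608 metres
8.162 millimetres = 0.008162 metres
883.3 millimetres = 0.8833 metres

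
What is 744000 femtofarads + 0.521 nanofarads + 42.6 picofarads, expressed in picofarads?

1307.6 picofarads

In picofarads:
  744000 femtofarads = 744000 × 10⁻³ picofarads = 744
  0.521 nanofarads = 0.521 × 10³ picofarads = 521
  42.6 picofarads → 42.6
Sum: 744 + 521 + 42.6 = 1307.6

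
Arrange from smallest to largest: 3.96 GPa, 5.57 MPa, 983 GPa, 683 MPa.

5.57 MPa < 683 MPa < 3.96 GPa < 983 GPa

3.96 GPa = 3960000000 Pa
5.57 MPa = 5570000 Pa
983 GPa = 983000000000 Pa
683 MPa = 683000000 Pa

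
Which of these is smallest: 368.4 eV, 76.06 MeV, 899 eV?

368.4 eV

368.4 eV = 368.4 eV
76.06 MeV = 76060000 eV
899 eV = 899 eV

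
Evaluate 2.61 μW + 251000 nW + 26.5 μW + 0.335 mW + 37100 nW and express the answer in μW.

652.21 μW

In μW:
  2.61 μW → 2.61
  251000 nW = 251000 × 10⁻³ μW = 251
  26.5 μW → 26.5
  0.335 mW = 0.335 × 10³ μW = 335
  37100 nW = 37100 × 10⁻³ μW = 37.1
Sum: 2.61 + 251 + 26.5 + 335 + 37.1 = 652.21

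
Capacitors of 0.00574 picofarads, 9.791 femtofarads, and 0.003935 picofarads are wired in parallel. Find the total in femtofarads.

19.466 femtofarads

In femtofarads:
  0.00574 picofarads = 0.00574 × 10³ femtofarads = 5.74
  9.791 femtofarads → 9.791
  0.003935 picofarads = 0.003935 × 10³ femtofarads = 3.935
Sum: 5.74 + 9.791 + 3.935 = 19.466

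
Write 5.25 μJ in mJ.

0.00525 mJ

micro = 10^-6, milli = 10^-3; factor is 10^-3.
5.25 × 10^-3 = 0.00525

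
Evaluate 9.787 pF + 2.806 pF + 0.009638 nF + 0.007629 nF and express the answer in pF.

29.86 pF

In pF:
  9.787 pF → 9.787
  2.806 pF → 2.806
  0.009638 nF = 0.009638 × 10^3 pF = 9.638
  0.007629 nF = 0.007629 × 10^3 pF = 7.629
Sum: 9.787 + 2.806 + 9.638 + 7.629 = 29.86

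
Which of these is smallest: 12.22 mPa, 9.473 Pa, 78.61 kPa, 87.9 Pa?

12.22 mPa = 0.01222 Pa
9.473 Pa = 9.473 Pa
78.61 kPa = 78610 Pa
87.9 Pa = 87.9 Pa

12.22 mPa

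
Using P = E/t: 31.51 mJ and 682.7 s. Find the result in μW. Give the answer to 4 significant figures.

46.15 μW

(31.51 × 10⁻³) / (682.7) = 0.046155 × 10⁻³ W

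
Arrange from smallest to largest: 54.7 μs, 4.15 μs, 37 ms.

54.7 μs = 0.0000547 s
4.15 μs = 0.00000415 s
37 ms = 0.037 s

4.15 μs < 54.7 μs < 37 ms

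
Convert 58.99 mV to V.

0.05899 V

milli = 10^-3, (no prefix) = 10^0; factor is 10^-3.
58.99 × 10^-3 = 0.05899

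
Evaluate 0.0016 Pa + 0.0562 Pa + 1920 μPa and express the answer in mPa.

59.72 mPa

In mPa:
  0.0016 Pa = 0.0016 × 10³ mPa = 1.6
  0.0562 Pa = 0.0562 × 10³ mPa = 56.2
  1920 μPa = 1920 × 10⁻³ mPa = 1.92
Sum: 1.6 + 56.2 + 1.92 = 59.72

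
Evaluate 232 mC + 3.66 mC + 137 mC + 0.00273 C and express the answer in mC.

375.39 mC

In mC:
  232 mC → 232
  3.66 mC → 3.66
  137 mC → 137
  0.00273 C = 0.00273 × 10³ mC = 2.73
Sum: 232 + 3.66 + 137 + 2.73 = 375.39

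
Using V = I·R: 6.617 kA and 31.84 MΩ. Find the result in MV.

6.617 × 10^3 × 31.84 × 10^6 = 210.68528 × 10^9 V

210685.28 MV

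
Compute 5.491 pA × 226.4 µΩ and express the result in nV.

5.491e-12 × 226.4e-6 = 1243.1624e-18 V

0.0000012431624 nV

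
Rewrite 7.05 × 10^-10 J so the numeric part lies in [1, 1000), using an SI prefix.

705 pJ

= 705 × 10^-12 J; 10^-12 is pico.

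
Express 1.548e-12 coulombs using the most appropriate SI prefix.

= 1.548e-12 coulombs; 1e-12 is pico.

1.548 picocoulombs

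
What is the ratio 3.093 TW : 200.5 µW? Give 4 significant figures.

(3.093 × 10^12) / (200.5 × 10^-6) = 0.015426 × 10^18

15430000000000000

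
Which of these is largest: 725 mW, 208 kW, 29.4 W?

725 mW = 0.725 W
208 kW = 208000 W
29.4 W = 29.4 W

208 kW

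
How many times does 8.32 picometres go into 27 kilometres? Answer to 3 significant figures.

(27 × 10^3) / (8.32 × 10^-12) = 3.245 × 10^15

3250000000000000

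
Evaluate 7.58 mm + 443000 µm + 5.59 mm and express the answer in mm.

456.17 mm

In mm:
  7.58 mm → 7.58
  443000 µm = 443000 × 10^-3 mm = 443
  5.59 mm → 5.59
Sum: 7.58 + 443 + 5.59 = 456.17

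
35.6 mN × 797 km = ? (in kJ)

35.6 × 10^-3 × 797 × 10^3 = 28373.2 J

28.3732 kJ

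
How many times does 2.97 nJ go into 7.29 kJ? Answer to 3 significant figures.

2450000000000

(7.29 × 10³) / (2.97 × 10⁻⁹) = 2.455 × 10¹²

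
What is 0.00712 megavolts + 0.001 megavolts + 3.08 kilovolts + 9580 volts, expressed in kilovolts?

In kilovolts:
  0.00712 megavolts = 0.00712 × 10^3 kilovolts = 7.12
  0.001 megavolts = 0.001 × 10^3 kilovolts = 1
  3.08 kilovolts → 3.08
  9580 volts = 9580 × 10^-3 kilovolts = 9.58
Sum: 7.12 + 1 + 3.08 + 9.58 = 20.78

20.78 kilovolts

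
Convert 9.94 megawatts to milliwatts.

9940000000 milliwatts

mega = 10⁶, milli = 10⁻³; factor is 10⁹.
9.94 × 10⁹ = 9940000000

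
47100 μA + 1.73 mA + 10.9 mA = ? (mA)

59.73 mA

In mA:
  47100 μA = 47100 × 10⁻³ mA = 47.1
  1.73 mA → 1.73
  10.9 mA → 10.9
Sum: 47.1 + 1.73 + 10.9 = 59.73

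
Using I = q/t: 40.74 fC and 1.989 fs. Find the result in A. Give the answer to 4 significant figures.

20.48 A

(40.74e-15) / (1.989e-15) = 20.4827 A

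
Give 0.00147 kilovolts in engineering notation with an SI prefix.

1.47 volts

= 1.47 volts; mantissa already in [1, 1000).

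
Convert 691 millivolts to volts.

milli = 10^-3, (no prefix) = 10^0; factor is 10^-3.
691 × 10^-3 = 0.691

0.691 volts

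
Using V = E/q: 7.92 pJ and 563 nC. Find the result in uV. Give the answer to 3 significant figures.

(7.92 × 10⁻¹²) / (563 × 10⁻⁹) = 0.014067 × 10⁻³ V

14.1 uV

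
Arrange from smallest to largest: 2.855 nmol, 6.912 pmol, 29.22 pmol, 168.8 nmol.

2.855 nmol = 0.000000002855 mol
6.912 pmol = 0.000000000006912 mol
29.22 pmol = 0.00000000002922 mol
168.8 nmol = 0.0000001688 mol

6.912 pmol < 29.22 pmol < 2.855 nmol < 168.8 nmol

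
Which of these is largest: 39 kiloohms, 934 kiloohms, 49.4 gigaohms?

39 kiloohms = 39000 ohms
934 kiloohms = 934000 ohms
49.4 gigaohms = 49400000000 ohms

49.4 gigaohms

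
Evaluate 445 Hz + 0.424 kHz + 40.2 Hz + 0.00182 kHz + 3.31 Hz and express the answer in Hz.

In Hz:
  445 Hz → 445
  0.424 kHz = 0.424e3 Hz = 424
  40.2 Hz → 40.2
  0.00182 kHz = 0.00182e3 Hz = 1.82
  3.31 Hz → 3.31
Sum: 445 + 424 + 40.2 + 1.82 + 3.31 = 914.33

914.33 Hz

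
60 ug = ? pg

micro = 1e-6, pico = 1e-12; factor is 1e6.
60 × 1e6 = 60000000

60000000 pg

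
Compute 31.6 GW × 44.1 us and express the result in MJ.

1.39356 MJ

31.6 × 10⁹ × 44.1 × 10⁻⁶ = 1393.56 × 10³ J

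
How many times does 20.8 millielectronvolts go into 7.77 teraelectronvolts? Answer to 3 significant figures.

(7.77e12) / (20.8e-3) = 0.3736e15

374000000000000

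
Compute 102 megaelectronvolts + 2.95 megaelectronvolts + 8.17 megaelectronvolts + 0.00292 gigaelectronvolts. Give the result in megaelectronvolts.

In megaelectronvolts:
  102 megaelectronvolts → 102
  2.95 megaelectronvolts → 2.95
  8.17 megaelectronvolts → 8.17
  0.00292 gigaelectronvolts = 0.00292e3 megaelectronvolts = 2.92
Sum: 102 + 2.95 + 8.17 + 2.92 = 116.04

116.04 megaelectronvolts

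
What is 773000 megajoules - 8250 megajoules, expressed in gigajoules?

In gigajoules:
  773000 megajoules = 773000 × 10⁻³ gigajoules = 773
  8250 megajoules = 8250 × 10⁻³ gigajoules = 8.25
Difference: 773 - 8.25 = 764.75

764.75 gigajoules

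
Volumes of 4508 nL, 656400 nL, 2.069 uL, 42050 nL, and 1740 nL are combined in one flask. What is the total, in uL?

In uL:
  4508 nL = 4508e-3 uL = 4.508
  656400 nL = 656400e-3 uL = 656.4
  2.069 uL → 2.069
  42050 nL = 42050e-3 uL = 42.05
  1740 nL = 1740e-3 uL = 1.74
Sum: 4.508 + 656.4 + 2.069 + 42.05 + 1.74 = 706.767

706.767 uL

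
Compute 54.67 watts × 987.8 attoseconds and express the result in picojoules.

54.67 × 987.8 × 10^-18 = 54003.026 × 10^-18 J

0.054003026 picojoules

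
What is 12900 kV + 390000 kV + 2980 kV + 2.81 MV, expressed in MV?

In MV:
  12900 kV = 12900 × 10^-3 MV = 12.9
  390000 kV = 390000 × 10^-3 MV = 390
  2980 kV = 2980 × 10^-3 MV = 2.98
  2.81 MV → 2.81
Sum: 12.9 + 390 + 2.98 + 2.81 = 408.69

408.69 MV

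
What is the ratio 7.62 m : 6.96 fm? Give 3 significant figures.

1090000000000000

(7.62) / (6.96 × 10⁻¹⁵) = 1.095 × 10¹⁵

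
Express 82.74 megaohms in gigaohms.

0.08274 gigaohms

mega = 10⁶, giga = 10⁹; factor is 10⁻³.
82.74 × 10⁻³ = 0.08274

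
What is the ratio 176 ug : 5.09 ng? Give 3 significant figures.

34600

(176 × 10^-6) / (5.09 × 10^-9) = 34.58 × 10^3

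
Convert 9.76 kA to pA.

kilo = 10³, pico = 10⁻¹²; factor is 10¹⁵.
9.76 × 10¹⁵ = 9760000000000000

9760000000000000 pA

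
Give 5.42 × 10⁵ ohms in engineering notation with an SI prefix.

542 kiloohms

= 542 × 10³ ohms; 10³ is kilo.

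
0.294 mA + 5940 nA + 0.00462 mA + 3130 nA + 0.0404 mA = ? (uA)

In uA:
  0.294 mA = 0.294e3 uA = 294
  5940 nA = 5940e-3 uA = 5.94
  0.00462 mA = 0.00462e3 uA = 4.62
  3130 nA = 3130e-3 uA = 3.13
  0.0404 mA = 0.0404e3 uA = 40.4
Sum: 294 + 5.94 + 4.62 + 3.13 + 40.4 = 348.09

348.09 uA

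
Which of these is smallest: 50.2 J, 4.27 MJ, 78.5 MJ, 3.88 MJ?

50.2 J

50.2 J = 50.2 J
4.27 MJ = 4270000 J
78.5 MJ = 78500000 J
3.88 MJ = 3880000 J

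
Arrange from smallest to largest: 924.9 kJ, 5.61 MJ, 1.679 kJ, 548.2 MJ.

1.679 kJ < 924.9 kJ < 5.61 MJ < 548.2 MJ

924.9 kJ = 924900 J
5.61 MJ = 5610000 J
1.679 kJ = 1679 J
548.2 MJ = 548200000 J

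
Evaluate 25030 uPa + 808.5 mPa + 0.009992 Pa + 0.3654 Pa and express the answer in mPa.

In mPa:
  25030 uPa = 25030e-3 mPa = 25.03
  808.5 mPa → 808.5
  0.009992 Pa = 0.009992e3 mPa = 9.992
  0.3654 Pa = 0.3654e3 mPa = 365.4
Sum: 25.03 + 808.5 + 9.992 + 365.4 = 1208.922

1208.922 mPa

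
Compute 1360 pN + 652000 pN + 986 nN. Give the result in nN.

In nN:
  1360 pN = 1360 × 10⁻³ nN = 1.36
  652000 pN = 652000 × 10⁻³ nN = 652
  986 nN → 986
Sum: 1.36 + 652 + 986 = 1639.36

1639.36 nN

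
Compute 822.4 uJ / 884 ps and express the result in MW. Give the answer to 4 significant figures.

0.9303 MW

(822.4 × 10^-6) / (884 × 10^-12) = 0.930317 × 10^6 W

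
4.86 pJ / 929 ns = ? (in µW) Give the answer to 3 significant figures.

5.23 µW

(4.86 × 10^-12) / (929 × 10^-9) = 0.0052314 × 10^-3 W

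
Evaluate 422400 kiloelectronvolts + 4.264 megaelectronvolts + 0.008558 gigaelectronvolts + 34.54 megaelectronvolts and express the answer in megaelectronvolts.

469.762 megaelectronvolts

In megaelectronvolts:
  422400 kiloelectronvolts = 422400 × 10^-3 megaelectronvolts = 422.4
  4.264 megaelectronvolts → 4.264
  0.008558 gigaelectronvolts = 0.008558 × 10^3 megaelectronvolts = 8.558
  34.54 megaelectronvolts → 34.54
Sum: 422.4 + 4.264 + 8.558 + 34.54 = 469.762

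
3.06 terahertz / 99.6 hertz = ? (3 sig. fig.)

30700000000

(3.06 × 10^12) / (99.6) = 0.03072 × 10^12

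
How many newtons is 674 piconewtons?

pico = 10^-12, (no prefix) = 10^0; factor is 10^-12.
674 × 10^-12 = 0.000000000674

0.000000000674 newtons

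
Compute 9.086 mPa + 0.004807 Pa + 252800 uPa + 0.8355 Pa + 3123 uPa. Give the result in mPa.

In mPa:
  9.086 mPa → 9.086
  0.004807 Pa = 0.004807e3 mPa = 4.807
  252800 uPa = 252800e-3 mPa = 252.8
  0.8355 Pa = 0.8355e3 mPa = 835.5
  3123 uPa = 3123e-3 mPa = 3.123
Sum: 9.086 + 4.807 + 252.8 + 835.5 + 3.123 = 1105.316

1105.316 mPa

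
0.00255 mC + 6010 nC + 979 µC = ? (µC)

In µC:
  0.00255 mC = 0.00255 × 10³ µC = 2.55
  6010 nC = 6010 × 10⁻³ µC = 6.01
  979 µC → 979
Sum: 2.55 + 6.01 + 979 = 987.56

987.56 µC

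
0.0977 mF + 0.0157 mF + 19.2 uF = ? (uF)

In uF:
  0.0977 mF = 0.0977 × 10^3 uF = 97.7
  0.0157 mF = 0.0157 × 10^3 uF = 15.7
  19.2 uF → 19.2
Sum: 97.7 + 15.7 + 19.2 = 132.6

132.6 uF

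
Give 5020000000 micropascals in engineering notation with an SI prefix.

= 5.02e3 pascals; 1e3 is kilo.

5.02 kilopascals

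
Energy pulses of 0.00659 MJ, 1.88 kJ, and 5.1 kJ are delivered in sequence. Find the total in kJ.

13.57 kJ

In kJ:
  0.00659 MJ = 0.00659 × 10³ kJ = 6.59
  1.88 kJ → 1.88
  5.1 kJ → 5.1
Sum: 6.59 + 1.88 + 5.1 = 13.57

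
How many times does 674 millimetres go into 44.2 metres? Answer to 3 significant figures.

65.6

(44.2) / (674 × 10^-3) = 0.06558 × 10^3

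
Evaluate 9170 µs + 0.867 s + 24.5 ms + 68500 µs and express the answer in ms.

969.17 ms

In ms:
  9170 µs = 9170 × 10⁻³ ms = 9.17
  0.867 s = 0.867 × 10³ ms = 867
  24.5 ms → 24.5
  68500 µs = 68500 × 10⁻³ ms = 68.5
Sum: 9.17 + 867 + 24.5 + 68.5 = 969.17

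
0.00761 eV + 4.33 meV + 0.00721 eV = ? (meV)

In meV:
  0.00761 eV = 0.00761 × 10³ meV = 7.61
  4.33 meV → 4.33
  0.00721 eV = 0.00721 × 10³ meV = 7.21
Sum: 7.61 + 4.33 + 7.21 = 19.15

19.15 meV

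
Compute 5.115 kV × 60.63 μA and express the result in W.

5.115 × 10³ × 60.63 × 10⁻⁶ = 310.12245 × 10⁻³ W

0.31012245 W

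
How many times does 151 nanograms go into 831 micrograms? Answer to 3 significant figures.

(831 × 10⁻⁶) / (151 × 10⁻⁹) = 5.503 × 10³

5500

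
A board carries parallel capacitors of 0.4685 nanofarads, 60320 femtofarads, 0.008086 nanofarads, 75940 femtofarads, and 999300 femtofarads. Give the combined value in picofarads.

In picofarads:
  0.4685 nanofarads = 0.4685e3 picofarads = 468.5
  60320 femtofarads = 60320e-3 picofarads = 60.32
  0.008086 nanofarads = 0.008086e3 picofarads = 8.086
  75940 femtofarads = 75940e-3 picofarads = 75.94
  999300 femtofarads = 999300e-3 picofarads = 999.3
Sum: 468.5 + 60.32 + 8.086 + 75.94 + 999.3 = 1612.146

1612.146 picofarads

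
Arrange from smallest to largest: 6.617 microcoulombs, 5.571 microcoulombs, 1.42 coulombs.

5.571 microcoulombs < 6.617 microcoulombs < 1.42 coulombs

6.617 microcoulombs = 0.000006617 coulombs
5.571 microcoulombs = 0.000005571 coulombs
1.42 coulombs = 1.42 coulombs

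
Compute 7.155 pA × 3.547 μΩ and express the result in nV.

7.155 × 10⁻¹² × 3.547 × 10⁻⁶ = 25.378785 × 10⁻¹⁸ V

0.000000025378785 nV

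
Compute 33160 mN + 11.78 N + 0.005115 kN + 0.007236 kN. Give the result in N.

57.291 N

In N:
  33160 mN = 33160 × 10^-3 N = 33.16
  11.78 N → 11.78
  0.005115 kN = 0.005115 × 10^3 N = 5.115
  0.007236 kN = 0.007236 × 10^3 N = 7.236
Sum: 33.16 + 11.78 + 5.115 + 7.236 = 57.291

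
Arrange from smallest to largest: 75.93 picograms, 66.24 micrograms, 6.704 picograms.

6.704 picograms < 75.93 picograms < 66.24 micrograms

75.93 picograms = 0.00000000007593 grams
66.24 micrograms = 0.00006624 grams
6.704 picograms = 0.000000000006704 grams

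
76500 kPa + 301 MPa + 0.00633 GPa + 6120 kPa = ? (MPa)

In MPa:
  76500 kPa = 76500 × 10^-3 MPa = 76.5
  301 MPa → 301
  0.00633 GPa = 0.00633 × 10^3 MPa = 6.33
  6120 kPa = 6120 × 10^-3 MPa = 6.12
Sum: 76.5 + 301 + 6.33 + 6.12 = 389.95

389.95 MPa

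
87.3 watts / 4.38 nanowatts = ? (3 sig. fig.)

19900000000

(87.3) / (4.38 × 10⁻⁹) = 19.93 × 10⁹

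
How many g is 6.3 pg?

pico = 1e-12, (no prefix) = 1e0; factor is 1e-12.
6.3 × 1e-12 = 0.0000000000063

0.0000000000063 g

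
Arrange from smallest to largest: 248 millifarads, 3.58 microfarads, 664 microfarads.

3.58 microfarads < 664 microfarads < 248 millifarads

248 millifarads = 0.248 farads
3.58 microfarads = 0.00000358 farads
664 microfarads = 0.000664 farads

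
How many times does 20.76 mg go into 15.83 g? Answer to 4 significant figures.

762.5

(15.83) / (20.76 × 10^-3) = 0.76252 × 10^3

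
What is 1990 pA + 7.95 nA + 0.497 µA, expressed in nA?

506.94 nA

In nA:
  1990 pA = 1990 × 10⁻³ nA = 1.99
  7.95 nA → 7.95
  0.497 µA = 0.497 × 10³ nA = 497
Sum: 1.99 + 7.95 + 497 = 506.94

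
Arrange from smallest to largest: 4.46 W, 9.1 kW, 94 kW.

4.46 W < 9.1 kW < 94 kW

4.46 W = 4.46 W
9.1 kW = 9100 W
94 kW = 94000 W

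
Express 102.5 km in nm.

102500000000000 nm

kilo = 1e3, nano = 1e-9; factor is 1e12.
102.5 × 1e12 = 102500000000000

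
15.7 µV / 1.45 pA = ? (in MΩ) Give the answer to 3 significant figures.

10.8 MΩ

(15.7 × 10^-6) / (1.45 × 10^-12) = 10.828 × 10^6 Ω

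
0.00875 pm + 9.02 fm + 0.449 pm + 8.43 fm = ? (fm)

475.2 fm

In fm:
  0.00875 pm = 0.00875 × 10³ fm = 8.75
  9.02 fm → 9.02
  0.449 pm = 0.449 × 10³ fm = 449
  8.43 fm → 8.43
Sum: 8.75 + 9.02 + 449 + 8.43 = 475.2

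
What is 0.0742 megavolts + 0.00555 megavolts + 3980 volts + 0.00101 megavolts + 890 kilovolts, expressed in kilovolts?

974.74 kilovolts

In kilovolts:
  0.0742 megavolts = 0.0742 × 10^3 kilovolts = 74.2
  0.00555 megavolts = 0.00555 × 10^3 kilovolts = 5.55
  3980 volts = 3980 × 10^-3 kilovolts = 3.98
  0.00101 megavolts = 0.00101 × 10^3 kilovolts = 1.01
  890 kilovolts → 890
Sum: 74.2 + 5.55 + 3.98 + 1.01 + 890 = 974.74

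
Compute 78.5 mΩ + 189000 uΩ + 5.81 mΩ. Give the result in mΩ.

273.31 mΩ

In mΩ:
  78.5 mΩ → 78.5
  189000 uΩ = 189000 × 10^-3 mΩ = 189
  5.81 mΩ → 5.81
Sum: 78.5 + 189 + 5.81 = 273.31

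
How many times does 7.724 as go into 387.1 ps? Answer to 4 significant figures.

50120000

(387.1e-12) / (7.724e-18) = 50.117e6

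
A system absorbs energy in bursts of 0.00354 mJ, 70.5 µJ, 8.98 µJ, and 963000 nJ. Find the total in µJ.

1046.02 µJ

In µJ:
  0.00354 mJ = 0.00354 × 10^3 µJ = 3.54
  70.5 µJ → 70.5
  8.98 µJ → 8.98
  963000 nJ = 963000 × 10^-3 µJ = 963
Sum: 3.54 + 70.5 + 8.98 + 963 = 1046.02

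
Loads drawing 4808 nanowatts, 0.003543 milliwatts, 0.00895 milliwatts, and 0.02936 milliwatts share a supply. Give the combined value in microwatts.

In microwatts:
  4808 nanowatts = 4808e-3 microwatts = 4.808
  0.003543 milliwatts = 0.003543e3 microwatts = 3.543
  0.00895 milliwatts = 0.00895e3 microwatts = 8.95
  0.02936 milliwatts = 0.02936e3 microwatts = 29.36
Sum: 4.808 + 3.543 + 8.95 + 29.36 = 46.661

46.661 microwatts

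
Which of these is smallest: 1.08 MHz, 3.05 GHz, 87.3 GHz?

1.08 MHz = 1080000 Hz
3.05 GHz = 3050000000 Hz
87.3 GHz = 87300000000 Hz

1.08 MHz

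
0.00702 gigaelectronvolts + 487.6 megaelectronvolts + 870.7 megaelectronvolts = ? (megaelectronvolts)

1365.32 megaelectronvolts

In megaelectronvolts:
  0.00702 gigaelectronvolts = 0.00702 × 10³ megaelectronvolts = 7.02
  487.6 megaelectronvolts → 487.6
  870.7 megaelectronvolts → 870.7
Sum: 7.02 + 487.6 + 870.7 = 1365.32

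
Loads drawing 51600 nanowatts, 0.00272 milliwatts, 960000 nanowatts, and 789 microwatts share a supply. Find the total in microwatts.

In microwatts:
  51600 nanowatts = 51600e-3 microwatts = 51.6
  0.00272 milliwatts = 0.00272e3 microwatts = 2.72
  960000 nanowatts = 960000e-3 microwatts = 960
  789 microwatts → 789
Sum: 51.6 + 2.72 + 960 + 789 = 1803.32

1803.32 microwatts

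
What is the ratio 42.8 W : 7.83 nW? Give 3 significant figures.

5470000000

(42.8) / (7.83 × 10⁻⁹) = 5.466 × 10⁹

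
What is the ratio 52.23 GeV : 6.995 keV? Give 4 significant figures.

(52.23 × 10^9) / (6.995 × 10^3) = 7.4668 × 10^6

7467000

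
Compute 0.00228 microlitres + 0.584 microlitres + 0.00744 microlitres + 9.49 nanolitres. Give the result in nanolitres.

603.21 nanolitres

In nanolitres:
  0.00228 microlitres = 0.00228 × 10³ nanolitres = 2.28
  0.584 microlitres = 0.584 × 10³ nanolitres = 584
  0.00744 microlitres = 0.00744 × 10³ nanolitres = 7.44
  9.49 nanolitres → 9.49
Sum: 2.28 + 584 + 7.44 + 9.49 = 603.21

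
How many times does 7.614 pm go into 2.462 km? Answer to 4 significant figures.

323400000000000

(2.462e3) / (7.614e-12) = 0.32335e15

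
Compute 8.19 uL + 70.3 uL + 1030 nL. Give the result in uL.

In uL:
  8.19 uL → 8.19
  70.3 uL → 70.3
  1030 nL = 1030e-3 uL = 1.03
Sum: 8.19 + 70.3 + 1.03 = 79.52

79.52 uL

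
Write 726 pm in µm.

0.000726 µm

pico = 1e-12, micro = 1e-6; factor is 1e-6.
726 × 1e-6 = 0.000726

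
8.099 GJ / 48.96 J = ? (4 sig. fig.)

165400000

(8.099 × 10⁹) / (48.96) = 0.16542 × 10⁹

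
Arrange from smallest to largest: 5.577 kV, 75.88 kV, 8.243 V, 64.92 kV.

8.243 V < 5.577 kV < 64.92 kV < 75.88 kV

5.577 kV = 5577 V
75.88 kV = 75880 V
8.243 V = 8.243 V
64.92 kV = 64920 V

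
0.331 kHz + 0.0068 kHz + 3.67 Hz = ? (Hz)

In Hz:
  0.331 kHz = 0.331 × 10^3 Hz = 331
  0.0068 kHz = 0.0068 × 10^3 Hz = 6.8
  3.67 Hz → 3.67
Sum: 331 + 6.8 + 3.67 = 341.47

341.47 Hz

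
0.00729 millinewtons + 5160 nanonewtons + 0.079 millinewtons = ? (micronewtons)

In micronewtons:
  0.00729 millinewtons = 0.00729 × 10³ micronewtons = 7.29
  5160 nanonewtons = 5160 × 10⁻³ micronewtons = 5.16
  0.079 millinewtons = 0.079 × 10³ micronewtons = 79
Sum: 7.29 + 5.16 + 79 = 91.45

91.45 micronewtons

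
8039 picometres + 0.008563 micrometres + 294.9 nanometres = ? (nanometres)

In nanometres:
  8039 picometres = 8039e-3 nanometres = 8.039
  0.008563 micrometres = 0.008563e3 nanometres = 8.563
  294.9 nanometres → 294.9
Sum: 8.039 + 8.563 + 294.9 = 311.502

311.502 nanometres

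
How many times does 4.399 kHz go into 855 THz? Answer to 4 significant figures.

194400000000

(855e12) / (4.399e3) = 194.36e9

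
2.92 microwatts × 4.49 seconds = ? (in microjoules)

13.1108 microjoules

2.92 × 10⁻⁶ × 4.49 = 13.1108 × 10⁻⁶ J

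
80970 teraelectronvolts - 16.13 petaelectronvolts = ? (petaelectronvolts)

64.84 petaelectronvolts

In petaelectronvolts:
  80970 teraelectronvolts = 80970 × 10⁻³ petaelectronvolts = 80.97
  16.13 petaelectronvolts → 16.13
Difference: 80.97 - 16.13 = 64.84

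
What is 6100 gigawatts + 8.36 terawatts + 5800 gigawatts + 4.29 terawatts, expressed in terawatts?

In terawatts:
  6100 gigawatts = 6100 × 10^-3 terawatts = 6.1
  8.36 terawatts → 8.36
  5800 gigawatts = 5800 × 10^-3 terawatts = 5.8
  4.29 terawatts → 4.29
Sum: 6.1 + 8.36 + 5.8 + 4.29 = 24.55

24.55 terawatts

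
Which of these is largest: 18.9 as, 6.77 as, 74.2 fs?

18.9 as = 0.0000000000000000189 s
6.77 as = 0.00000000000000000677 s
74.2 fs = 0.0000000000000742 s

74.2 fs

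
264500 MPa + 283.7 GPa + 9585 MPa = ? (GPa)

557.785 GPa

In GPa:
  264500 MPa = 264500 × 10^-3 GPa = 264.5
  283.7 GPa → 283.7
  9585 MPa = 9585 × 10^-3 GPa = 9.585
Sum: 264.5 + 283.7 + 9.585 = 557.785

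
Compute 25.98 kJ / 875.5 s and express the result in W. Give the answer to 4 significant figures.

(25.98 × 10^3) / (875.5) = 0.0296745 × 10^3 W

29.67 W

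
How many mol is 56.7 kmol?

kilo = 1e3, (no prefix) = 1e0; factor is 1e3.
56.7 × 1e3 = 56700

56700 mol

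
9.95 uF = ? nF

micro = 10^-6, nano = 10^-9; factor is 10^3.
9.95 × 10^3 = 9950

9950 nF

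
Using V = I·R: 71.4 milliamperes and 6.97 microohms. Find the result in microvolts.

0.497658 microvolts

71.4e-3 × 6.97e-6 = 497.658e-9 V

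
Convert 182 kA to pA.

kilo = 1e3, pico = 1e-12; factor is 1e15.
182 × 1e15 = 182000000000000000

182000000000000000 pA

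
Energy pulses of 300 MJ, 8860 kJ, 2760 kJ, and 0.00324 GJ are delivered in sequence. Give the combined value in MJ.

314.86 MJ

In MJ:
  300 MJ → 300
  8860 kJ = 8860e-3 MJ = 8.86
  2760 kJ = 2760e-3 MJ = 2.76
  0.00324 GJ = 0.00324e3 MJ = 3.24
Sum: 300 + 8.86 + 2.76 + 3.24 = 314.86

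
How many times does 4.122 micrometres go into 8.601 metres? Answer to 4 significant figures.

2087000

(8.601) / (4.122e-6) = 2.0866e6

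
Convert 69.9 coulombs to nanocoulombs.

(no prefix) = 10⁰, nano = 10⁻⁹; factor is 10⁹.
69.9 × 10⁹ = 69900000000

69900000000 nanocoulombs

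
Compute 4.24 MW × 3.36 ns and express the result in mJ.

14.2464 mJ

4.24e6 × 3.36e-9 = 14.2464e-3 J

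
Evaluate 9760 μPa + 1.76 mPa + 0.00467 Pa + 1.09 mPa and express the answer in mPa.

In mPa:
  9760 μPa = 9760 × 10^-3 mPa = 9.76
  1.76 mPa → 1.76
  0.00467 Pa = 0.00467 × 10^3 mPa = 4.67
  1.09 mPa → 1.09
Sum: 9.76 + 1.76 + 4.67 + 1.09 = 17.28

17.28 mPa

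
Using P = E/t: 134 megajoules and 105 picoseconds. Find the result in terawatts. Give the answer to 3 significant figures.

1280000 terawatts

(134e6) / (105e-12) = 1.2762e18 W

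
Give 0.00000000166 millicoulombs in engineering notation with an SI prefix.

1.66 picocoulombs

= 1.66e-12 coulombs; 1e-12 is pico.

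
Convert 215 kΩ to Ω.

kilo = 10³, (no prefix) = 10⁰; factor is 10³.
215 × 10³ = 215000

215000 Ω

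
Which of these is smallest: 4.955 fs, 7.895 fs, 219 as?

219 as

4.955 fs = 0.000000000000004955 s
7.895 fs = 0.000000000000007895 s
219 as = 0.000000000000000219 s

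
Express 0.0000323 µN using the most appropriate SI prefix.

= 32.3e-12 N; 1e-12 is pico.

32.3 pN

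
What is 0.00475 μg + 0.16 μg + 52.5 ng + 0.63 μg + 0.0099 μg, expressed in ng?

In ng:
  0.00475 μg = 0.00475 × 10³ ng = 4.75
  0.16 μg = 0.16 × 10³ ng = 160
  52.5 ng → 52.5
  0.63 μg = 0.63 × 10³ ng = 630
  0.0099 μg = 0.0099 × 10³ ng = 9.9
Sum: 4.75 + 160 + 52.5 + 630 + 9.9 = 857.15

857.15 ng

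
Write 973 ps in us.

0.000973 us

pico = 10⁻¹², micro = 10⁻⁶; factor is 10⁻⁶.
973 × 10⁻⁶ = 0.000973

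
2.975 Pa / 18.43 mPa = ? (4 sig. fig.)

(2.975) / (18.43 × 10^-3) = 0.16142 × 10^3

161.4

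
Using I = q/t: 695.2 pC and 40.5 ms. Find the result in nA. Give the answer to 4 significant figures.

17.17 nA

(695.2 × 10^-12) / (40.5 × 10^-3) = 17.1654 × 10^-9 A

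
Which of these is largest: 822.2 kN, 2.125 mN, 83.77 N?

822.2 kN = 822200 N
2.125 mN = 0.002125 N
83.77 N = 83.77 N

822.2 kN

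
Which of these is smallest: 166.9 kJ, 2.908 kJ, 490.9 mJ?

166.9 kJ = 166900 J
2.908 kJ = 2908 J
490.9 mJ = 0.4909 J

490.9 mJ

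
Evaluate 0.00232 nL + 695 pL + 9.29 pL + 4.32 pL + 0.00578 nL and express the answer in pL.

In pL:
  0.00232 nL = 0.00232 × 10^3 pL = 2.32
  695 pL → 695
  9.29 pL → 9.29
  4.32 pL → 4.32
  0.00578 nL = 0.00578 × 10^3 pL = 5.78
Sum: 2.32 + 695 + 9.29 + 4.32 + 5.78 = 716.71

716.71 pL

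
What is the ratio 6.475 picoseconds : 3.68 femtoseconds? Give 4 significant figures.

1760

(6.475 × 10⁻¹²) / (3.68 × 10⁻¹⁵) = 1.7595 × 10³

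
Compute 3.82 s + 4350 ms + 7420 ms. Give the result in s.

In s:
  3.82 s → 3.82
  4350 ms = 4350 × 10^-3 s = 4.35
  7420 ms = 7420 × 10^-3 s = 7.42
Sum: 3.82 + 4.35 + 7.42 = 15.59

15.59 s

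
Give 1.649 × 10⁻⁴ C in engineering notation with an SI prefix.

164.9 µC

= 164.9 × 10⁻⁶ C; 10⁻⁶ is micro.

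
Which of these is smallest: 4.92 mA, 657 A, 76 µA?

76 µA

4.92 mA = 0.00492 A
657 A = 657 A
76 µA = 0.000076 A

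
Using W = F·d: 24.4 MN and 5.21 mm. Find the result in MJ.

0.127124 MJ

24.4 × 10^6 × 5.21 × 10^-3 = 127.124 × 10^3 J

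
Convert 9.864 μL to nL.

micro = 10⁻⁶, nano = 10⁻⁹; factor is 10³.
9.864 × 10³ = 9864

9864 nL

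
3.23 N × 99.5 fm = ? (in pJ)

3.23 × 99.5 × 10^-15 = 321.385 × 10^-15 J

0.321385 pJ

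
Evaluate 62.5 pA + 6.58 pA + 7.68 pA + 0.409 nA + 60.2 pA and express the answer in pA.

In pA:
  62.5 pA → 62.5
  6.58 pA → 6.58
  7.68 pA → 7.68
  0.409 nA = 0.409e3 pA = 409
  60.2 pA → 60.2
Sum: 62.5 + 6.58 + 7.68 + 409 + 60.2 = 545.96

545.96 pA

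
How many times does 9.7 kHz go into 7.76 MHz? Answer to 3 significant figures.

(7.76 × 10^6) / (9.7 × 10^3) = 0.8 × 10^3

800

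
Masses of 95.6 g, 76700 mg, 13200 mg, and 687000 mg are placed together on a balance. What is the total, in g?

In g:
  95.6 g → 95.6
  76700 mg = 76700 × 10⁻³ g = 76.7
  13200 mg = 13200 × 10⁻³ g = 13.2
  687000 mg = 687000 × 10⁻³ g = 687
Sum: 95.6 + 76.7 + 13.2 + 687 = 872.5

872.5 g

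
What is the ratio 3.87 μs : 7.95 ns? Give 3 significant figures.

487

(3.87e-6) / (7.95e-9) = 0.4868e3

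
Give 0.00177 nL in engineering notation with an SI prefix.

1.77 pL

= 1.77e-12 L; 1e-12 is pico.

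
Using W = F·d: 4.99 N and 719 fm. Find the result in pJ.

4.99 × 719 × 10⁻¹⁵ = 3587.81 × 10⁻¹⁵ J

3.58781 pJ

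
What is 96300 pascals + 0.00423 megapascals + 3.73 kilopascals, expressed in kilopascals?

104.26 kilopascals

In kilopascals:
  96300 pascals = 96300 × 10^-3 kilopascals = 96.3
  0.00423 megapascals = 0.00423 × 10^3 kilopascals = 4.23
  3.73 kilopascals → 3.73
Sum: 96.3 + 4.23 + 3.73 = 104.26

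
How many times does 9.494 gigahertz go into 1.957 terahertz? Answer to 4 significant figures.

206.1

(1.957e12) / (9.494e9) = 0.20613e3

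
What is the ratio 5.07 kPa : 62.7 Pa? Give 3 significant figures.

80.9

(5.07 × 10^3) / (62.7) = 0.08086 × 10^3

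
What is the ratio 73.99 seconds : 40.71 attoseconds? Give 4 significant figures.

1817000000000000000

(73.99) / (40.71 × 10^-18) = 1.8175 × 10^18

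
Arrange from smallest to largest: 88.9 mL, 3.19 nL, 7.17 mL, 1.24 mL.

3.19 nL < 1.24 mL < 7.17 mL < 88.9 mL

88.9 mL = 0.0889 L
3.19 nL = 0.00000000319 L
7.17 mL = 0.00717 L
1.24 mL = 0.00124 L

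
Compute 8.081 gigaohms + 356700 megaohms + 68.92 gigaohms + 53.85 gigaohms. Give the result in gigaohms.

487.551 gigaohms

In gigaohms:
  8.081 gigaohms → 8.081
  356700 megaohms = 356700 × 10^-3 gigaohms = 356.7
  68.92 gigaohms → 68.92
  53.85 gigaohms → 53.85
Sum: 8.081 + 356.7 + 68.92 + 53.85 = 487.551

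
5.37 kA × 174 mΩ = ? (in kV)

0.93438 kV

5.37 × 10³ × 174 × 10⁻³ = 934.38 V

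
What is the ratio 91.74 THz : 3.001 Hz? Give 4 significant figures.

30570000000000

(91.74e12) / (3.001) = 30.57e12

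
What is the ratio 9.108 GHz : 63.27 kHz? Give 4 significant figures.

(9.108 × 10⁹) / (63.27 × 10³) = 0.14395 × 10⁶

144000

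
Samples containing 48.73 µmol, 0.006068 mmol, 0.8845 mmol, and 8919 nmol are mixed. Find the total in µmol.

In µmol:
  48.73 µmol → 48.73
  0.006068 mmol = 0.006068 × 10^3 µmol = 6.068
  0.8845 mmol = 0.8845 × 10^3 µmol = 884.5
  8919 nmol = 8919 × 10^-3 µmol = 8.919
Sum: 48.73 + 6.068 + 884.5 + 8.919 = 948.217

948.217 µmol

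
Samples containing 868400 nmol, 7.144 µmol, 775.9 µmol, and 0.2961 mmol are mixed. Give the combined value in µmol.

1947.544 µmol

In µmol:
  868400 nmol = 868400e-3 µmol = 868.4
  7.144 µmol → 7.144
  775.9 µmol → 775.9
  0.2961 mmol = 0.2961e3 µmol = 296.1
Sum: 868.4 + 7.144 + 775.9 + 296.1 = 1947.544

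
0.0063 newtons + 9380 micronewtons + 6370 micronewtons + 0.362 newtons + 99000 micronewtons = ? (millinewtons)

483.05 millinewtons

In millinewtons:
  0.0063 newtons = 0.0063 × 10^3 millinewtons = 6.3
  9380 micronewtons = 9380 × 10^-3 millinewtons = 9.38
  6370 micronewtons = 6370 × 10^-3 millinewtons = 6.37
  0.362 newtons = 0.362 × 10^3 millinewtons = 362
  99000 micronewtons = 99000 × 10^-3 millinewtons = 99
Sum: 6.3 + 9.38 + 6.37 + 362 + 99 = 483.05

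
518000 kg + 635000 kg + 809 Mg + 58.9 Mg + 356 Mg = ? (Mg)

In Mg:
  518000 kg = 518000 × 10⁻³ Mg = 518
  635000 kg = 635000 × 10⁻³ Mg = 635
  809 Mg → 809
  58.9 Mg → 58.9
  356 Mg → 356
Sum: 518 + 635 + 809 + 58.9 + 356 = 2376.9

2376.9 Mg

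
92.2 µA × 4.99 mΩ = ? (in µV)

0.460078 µV

92.2 × 10⁻⁶ × 4.99 × 10⁻³ = 460.078 × 10⁻⁹ V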